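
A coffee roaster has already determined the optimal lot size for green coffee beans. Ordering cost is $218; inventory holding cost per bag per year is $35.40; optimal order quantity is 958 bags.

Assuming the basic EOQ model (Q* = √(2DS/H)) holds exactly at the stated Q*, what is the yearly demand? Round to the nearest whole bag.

74,516 bags per year

EOQ relation: Q² = 2DS/H, so rearrange for the unknown.
D = Q²H / (2S) = 958² × 35.4 / (2 × 218) = 74,515.70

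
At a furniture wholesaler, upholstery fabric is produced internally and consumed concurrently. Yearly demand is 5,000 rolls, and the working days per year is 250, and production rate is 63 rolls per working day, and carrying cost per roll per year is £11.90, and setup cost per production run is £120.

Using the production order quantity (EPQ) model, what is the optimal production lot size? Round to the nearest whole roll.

384 rolls

Daily demand d = 5,000/250 = 20.000; p = 63; 1 − d/p = 0.68254
EPQ = √(2DS / (H(1 − d/p)))
    = √(2 × 5,000 × 120 / (11.9 × 0.68254)) ≈ 384.37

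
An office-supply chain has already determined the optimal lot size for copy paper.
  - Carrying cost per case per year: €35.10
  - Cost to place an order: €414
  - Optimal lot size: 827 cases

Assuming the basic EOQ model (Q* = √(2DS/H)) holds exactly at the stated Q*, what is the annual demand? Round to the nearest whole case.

Since Q* = (2DS/H)^½, squaring gives Q*²·H = 2DS.
D = Q²H / (2S) = 827² × 35.1 / (2 × 414) = 28,992.64

28,993 cases per year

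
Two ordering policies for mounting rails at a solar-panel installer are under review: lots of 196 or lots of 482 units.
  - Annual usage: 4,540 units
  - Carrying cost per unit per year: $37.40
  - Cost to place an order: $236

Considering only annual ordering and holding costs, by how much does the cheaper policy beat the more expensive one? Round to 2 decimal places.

$2,104.57

Annual cost at Q: ordering D·S/Q plus holding Q·H/2.
TC(196) = (4,540/196)×236 + (196/2)×37.4 = $9,131.73
TC(482) = (4,540/482)×236 + (482/2)×37.4 = $11,236.30
|ΔTC| = |$9,131.73 − $11,236.30| = $2,104.57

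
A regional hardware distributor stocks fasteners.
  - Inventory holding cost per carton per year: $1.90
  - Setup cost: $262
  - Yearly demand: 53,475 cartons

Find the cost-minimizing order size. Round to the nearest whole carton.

2DS/H = 2·53,475·262/1.9 = 14,747,842.11
EOQ = √14,747,842.11 ≈ 3,840.29

3,840 cartons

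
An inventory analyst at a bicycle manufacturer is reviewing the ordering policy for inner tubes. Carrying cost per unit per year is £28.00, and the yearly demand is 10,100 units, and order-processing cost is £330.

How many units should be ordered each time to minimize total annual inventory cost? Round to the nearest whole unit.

Optimal lot size Q* = (2 × 10,100 × £330 / £28)^½ ≈ 487.93

488 units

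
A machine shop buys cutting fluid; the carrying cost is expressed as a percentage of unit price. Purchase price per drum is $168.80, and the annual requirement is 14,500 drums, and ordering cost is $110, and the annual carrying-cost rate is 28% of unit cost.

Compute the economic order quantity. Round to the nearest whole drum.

Carrying cost H = $168.8 × 28% = $47.2640/drum/yr
Q* = √(2·D·S / H) = √(2·14,500·110 / 47.264) = √67,493.2 ≈ 259.79

260 drums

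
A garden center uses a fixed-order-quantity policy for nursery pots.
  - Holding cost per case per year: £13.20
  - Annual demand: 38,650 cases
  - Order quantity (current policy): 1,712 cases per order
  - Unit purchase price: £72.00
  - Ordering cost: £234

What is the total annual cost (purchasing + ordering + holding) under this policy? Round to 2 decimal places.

£2,799,381.97

Annual ordering cost = (D/Q)·S = (38,650/1,712) × 234 = £5,282.77
Annual holding cost  = (Q/2)·H = (1,712/2) × 13.2 = £11,299.20
Purchase cost = D·C = 38,650 × 72 = £2,782,800.00
Total = £5,282.77 + £11,299.20 + £2,782,800.00 = £2,799,381.97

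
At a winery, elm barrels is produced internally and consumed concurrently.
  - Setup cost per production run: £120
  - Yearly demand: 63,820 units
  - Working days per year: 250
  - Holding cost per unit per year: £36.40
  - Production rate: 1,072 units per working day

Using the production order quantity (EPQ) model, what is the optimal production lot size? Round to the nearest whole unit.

Daily demand d = 63,820/250 = 255.280; p = 1072; 1 − d/p = 0.76187
EPQ = √(2DS / (H(1 − d/p)))
    = √(2 × 63,820 × 120 / (36.4 × 0.76187)) ≈ 743.18

743 units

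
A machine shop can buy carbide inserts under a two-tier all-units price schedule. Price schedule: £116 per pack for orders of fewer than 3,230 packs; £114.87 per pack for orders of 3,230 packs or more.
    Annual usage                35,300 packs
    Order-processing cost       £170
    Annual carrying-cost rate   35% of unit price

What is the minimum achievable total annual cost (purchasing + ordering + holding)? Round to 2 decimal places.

£4,116,874.45

H₁ = 35%×£116 = £40.6000;  H₂ = 35%×£114.87 = £40.2045
EOQ₁ = √(2×35,300×170/40.6000) = 543.71  (< 3,230, feasible at tier 1)
EOQ₂ = √(2×35,300×170/40.2045) = 546.37  (< 3,230 → use Q = 3,230 at tier-2 price)
TC(tier 1 (EOQ₁), Q≈543.7) = £4,116,874.45
TC(tier 2, Q≈3,230.0) = £4,121,699.16
Minimum at tier 1 (EOQ₁): £4,116,874.45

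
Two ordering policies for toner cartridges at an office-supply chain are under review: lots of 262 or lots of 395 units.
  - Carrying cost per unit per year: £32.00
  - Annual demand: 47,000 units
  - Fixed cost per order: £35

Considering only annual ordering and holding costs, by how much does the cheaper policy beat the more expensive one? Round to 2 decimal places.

£13.93

For each Q, cost = (D/Q)·S + (Q/2)·H.
TC(262) = (47,000/262)×35 + (262/2)×32 = £10,470.63
TC(395) = (47,000/395)×35 + (395/2)×32 = £10,484.56
Cheaper: Q = 262.  Difference = £13.93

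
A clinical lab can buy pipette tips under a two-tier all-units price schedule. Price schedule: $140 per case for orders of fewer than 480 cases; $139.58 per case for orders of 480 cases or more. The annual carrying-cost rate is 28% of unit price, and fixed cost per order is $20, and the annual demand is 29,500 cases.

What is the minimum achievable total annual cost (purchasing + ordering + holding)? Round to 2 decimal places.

H₁ = 28%×$140 = $39.2000;  H₂ = 28%×$139.58 = $39.0824
EOQ₁ = √(2×29,500×20/39.2000) = 173.50  (< 480, feasible at tier 1)
EOQ₂ = √(2×29,500×20/39.0824) = 173.76  (< 480 → use Q = 480 at tier-2 price)
TC(tier 1 (EOQ₁), Q≈173.5) = $4,136,801.18
TC(tier 2, Q≈480.0) = $4,128,218.94
Minimum at tier 2: $4,128,218.94

$4,128,218.94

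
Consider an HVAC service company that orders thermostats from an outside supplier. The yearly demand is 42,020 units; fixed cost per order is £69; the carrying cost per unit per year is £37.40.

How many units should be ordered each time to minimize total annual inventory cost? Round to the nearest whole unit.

EOQ = √(2DS/H) = √(2 × 42,020 × 69 / 37.4)
    = √(155,047.06) ≈ 393.76

394 units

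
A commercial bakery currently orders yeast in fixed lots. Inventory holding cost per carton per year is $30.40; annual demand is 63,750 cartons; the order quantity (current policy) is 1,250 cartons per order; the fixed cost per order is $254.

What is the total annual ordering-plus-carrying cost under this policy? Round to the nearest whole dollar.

$31,954

Annual ordering cost = (D/Q)·S = (63,750/1,250) × 254 = $12,954.00
Annual holding cost  = (Q/2)·H = (1,250/2) × 30.4 = $19,000.00
Total = $12,954.00 + $19,000.00 = $31,954.00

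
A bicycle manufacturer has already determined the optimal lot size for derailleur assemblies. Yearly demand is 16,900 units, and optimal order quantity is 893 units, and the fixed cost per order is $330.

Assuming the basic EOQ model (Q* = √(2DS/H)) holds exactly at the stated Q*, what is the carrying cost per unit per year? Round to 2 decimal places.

Since Q* = (2DS/H)^½, squaring gives Q*²·H = 2DS.
H = 2DS / Q² = 2 × 16,900 × 330 / 893² = 13.9871

$13.99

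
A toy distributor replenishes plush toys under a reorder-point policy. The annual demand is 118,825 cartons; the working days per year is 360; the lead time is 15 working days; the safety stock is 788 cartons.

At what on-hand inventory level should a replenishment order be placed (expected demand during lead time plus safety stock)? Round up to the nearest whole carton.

Daily demand d = 118,825 / 360 = 330.069 cartons/day
Demand during lead time = 330.069 × 15 = 4,951.04
Reorder point = 4,951.04 + 788 = 5,739.04 → round up

5,740 cartons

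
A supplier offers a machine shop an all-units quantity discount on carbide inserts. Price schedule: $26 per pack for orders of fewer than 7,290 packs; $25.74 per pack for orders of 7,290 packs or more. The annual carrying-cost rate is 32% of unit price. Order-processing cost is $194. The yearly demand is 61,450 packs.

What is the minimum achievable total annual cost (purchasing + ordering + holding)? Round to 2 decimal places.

H₁ = 32%×$26 = $8.3200;  H₂ = 32%×$25.74 = $8.2368
EOQ₁ = √(2×61,450×194/8.3200) = 1,692.84  (< 7,290, feasible at tier 1)
EOQ₂ = √(2×61,450×194/8.2368) = 1,701.37  (< 7,290 → use Q = 7,290 at tier-2 price)
TC(tier 1 (EOQ₁), Q≈1,692.8) = $1,611,784.40
TC(tier 2, Q≈7,290.0) = $1,613,381.43
Minimum at tier 1 (EOQ₁): $1,611,784.40

$1,611,784.40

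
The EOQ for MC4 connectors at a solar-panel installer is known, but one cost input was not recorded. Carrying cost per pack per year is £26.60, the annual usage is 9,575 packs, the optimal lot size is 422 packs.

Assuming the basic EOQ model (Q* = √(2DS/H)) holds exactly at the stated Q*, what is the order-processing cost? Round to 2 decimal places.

Since Q* = (2DS/H)^½, squaring gives Q*²·H = 2DS.
S = Q²H / (2D) = 422² × 26.6 / (2 × 9,575) = 247.3647

£247.36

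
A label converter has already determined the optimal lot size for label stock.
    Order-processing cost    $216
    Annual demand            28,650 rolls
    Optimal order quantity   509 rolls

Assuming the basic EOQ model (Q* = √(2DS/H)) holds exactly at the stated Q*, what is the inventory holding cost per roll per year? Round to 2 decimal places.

Since Q* = (2DS/H)^½, squaring gives Q*²·H = 2DS.
H = 2DS / Q² = 2 × 28,650 × 216 / 509² = 47.7719

$47.77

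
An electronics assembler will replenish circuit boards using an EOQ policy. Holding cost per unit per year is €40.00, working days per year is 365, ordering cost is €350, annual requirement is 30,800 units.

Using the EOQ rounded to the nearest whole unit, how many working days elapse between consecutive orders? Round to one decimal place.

8.7 days

Q* = √(2·D·S / H) = √(2·30,800·350 / 40) = √539,000.0 ≈ 734.17 → Q = 734 units
Days between orders = 365 / (D/Q) = 365 / 41.962 ≈ 8.698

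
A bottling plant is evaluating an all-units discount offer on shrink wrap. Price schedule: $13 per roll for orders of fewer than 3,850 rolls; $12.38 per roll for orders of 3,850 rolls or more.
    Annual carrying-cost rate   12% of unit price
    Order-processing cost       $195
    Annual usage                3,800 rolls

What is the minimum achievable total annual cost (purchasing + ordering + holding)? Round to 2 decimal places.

H₁ = 12%×$13 = $1.5600;  H₂ = 12%×$12.38 = $1.4856
EOQ₁ = √(2×3,800×195/1.5600) = 974.68  (< 3,850, feasible at tier 1)
EOQ₂ = √(2×3,800×195/1.4856) = 998.79  (< 3,850 → use Q = 3,850 at tier-2 price)
TC(tier 1 (EOQ₁), Q≈974.7) = $50,920.50
TC(tier 2, Q≈3,850.0) = $50,096.25
Minimum at tier 2: $50,096.25

$50,096.25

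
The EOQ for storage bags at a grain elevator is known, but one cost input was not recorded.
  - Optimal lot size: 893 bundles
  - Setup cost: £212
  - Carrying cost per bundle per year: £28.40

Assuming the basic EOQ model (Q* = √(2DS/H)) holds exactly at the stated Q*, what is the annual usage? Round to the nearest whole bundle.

Since Q* = (2DS/H)^½, squaring gives Q*²·H = 2DS.
D = Q²H / (2S) = 893² × 28.4 / (2 × 212) = 53,414.04

53,414 bundles per year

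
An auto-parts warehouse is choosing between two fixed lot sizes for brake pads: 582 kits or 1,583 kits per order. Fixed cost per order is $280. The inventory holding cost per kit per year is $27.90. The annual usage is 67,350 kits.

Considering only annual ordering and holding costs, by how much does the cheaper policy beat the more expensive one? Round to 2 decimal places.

Annual cost at Q: ordering D·S/Q plus holding Q·H/2.
TC(582) = (67,350/582)×280 + (582/2)×27.9 = $40,520.96
TC(1,583) = (67,350/1,583)×280 + (1,583/2)×27.9 = $33,995.67
|ΔTC| = |$40,520.96 − $33,995.67| = $6,525.29

$6,525.29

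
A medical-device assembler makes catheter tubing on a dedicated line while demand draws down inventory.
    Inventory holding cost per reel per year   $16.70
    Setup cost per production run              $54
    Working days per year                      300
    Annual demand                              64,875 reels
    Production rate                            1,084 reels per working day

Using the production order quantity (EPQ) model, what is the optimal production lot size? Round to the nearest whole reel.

d = 64,875/300 = 216.2500 reels/day;  effective holding cost H(1 − d/p) = 16.7·(1 − 216.2500/1084) = 13.36847
Q* = √(2DS / H_eff) = √(2·64,875·54 / 13.36847) ≈ 723.95

724 reels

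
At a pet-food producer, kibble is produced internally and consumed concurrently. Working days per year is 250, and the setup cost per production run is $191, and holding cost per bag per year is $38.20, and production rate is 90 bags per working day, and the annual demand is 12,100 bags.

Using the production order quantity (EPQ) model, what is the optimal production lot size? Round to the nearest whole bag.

512 bags

d = 12,100/250 = 48.4000 bags/day;  effective holding cost H(1 − d/p) = 38.2·(1 − 48.4000/90) = 17.65689
Q* = √(2DS / H_eff) = √(2·12,100·191 / 17.65689) ≈ 511.64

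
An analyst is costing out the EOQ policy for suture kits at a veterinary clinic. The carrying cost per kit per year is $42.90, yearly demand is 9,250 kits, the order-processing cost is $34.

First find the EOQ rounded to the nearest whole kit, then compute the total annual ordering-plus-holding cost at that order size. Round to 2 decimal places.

2DS/H = 2·9,250·34/42.9 = 14,662.00
EOQ = √14,662.00 ≈ 121.09 → Q = 121 kits
Annual ordering cost = (D/Q)·S = (9,250/121) × 34 = $2,599.17
Annual holding cost  = (Q/2)·H = (121/2) × 42.9 = $2,595.45
Total = $2,599.17 + $2,595.45 = $5,194.62

$5,194.62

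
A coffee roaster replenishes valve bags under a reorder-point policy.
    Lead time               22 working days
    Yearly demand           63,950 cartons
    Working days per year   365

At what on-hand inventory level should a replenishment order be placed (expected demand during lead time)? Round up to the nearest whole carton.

3,855 cartons

Daily demand d = 63,950 / 365 = 175.205 cartons/day
Demand during lead time = 175.205 × 22 = 3,854.52
Reorder point = 3,854.52 → round up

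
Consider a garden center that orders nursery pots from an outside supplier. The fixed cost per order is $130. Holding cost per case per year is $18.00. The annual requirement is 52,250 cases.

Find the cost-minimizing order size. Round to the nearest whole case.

869 cases

EOQ = √(2DS/H) = √(2 × 52,250 × 130 / 18)
    = √(754,722.22) ≈ 868.75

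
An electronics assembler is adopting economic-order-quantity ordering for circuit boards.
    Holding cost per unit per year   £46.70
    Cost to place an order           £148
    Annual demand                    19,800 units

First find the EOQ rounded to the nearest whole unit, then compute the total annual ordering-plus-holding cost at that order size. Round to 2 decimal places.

Q* = √(2·D·S / H) = √(2·19,800·148 / 46.7) = √125,498.9 ≈ 354.26 → Q = 354 units
Annual ordering cost = (D/Q)·S = (19,800/354) × 148 = £8,277.97
Annual holding cost  = (Q/2)·H = (354/2) × 46.7 = £8,265.90
Total = £8,277.97 + £8,265.90 = £16,543.87

£16,543.87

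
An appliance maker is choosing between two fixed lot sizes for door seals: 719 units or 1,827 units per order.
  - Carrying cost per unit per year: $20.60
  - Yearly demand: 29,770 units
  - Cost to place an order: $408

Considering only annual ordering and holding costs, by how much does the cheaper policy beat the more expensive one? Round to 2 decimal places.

$1,167.42

For each Q, cost = (D/Q)·S + (Q/2)·H.
TC(719) = (29,770/719)×408 + (719/2)×20.6 = $24,298.83
TC(1,827) = (29,770/1,827)×408 + (1,827/2)×20.6 = $25,466.24
Lots of 719 are cheaper by $1,167.42.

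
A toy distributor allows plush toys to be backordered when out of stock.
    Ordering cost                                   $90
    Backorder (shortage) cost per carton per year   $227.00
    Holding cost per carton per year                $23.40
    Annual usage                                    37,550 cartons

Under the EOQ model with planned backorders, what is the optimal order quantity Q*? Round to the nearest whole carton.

564 cartons

Q* = √(2DS/H) · √((H + b)/b)
   = √(2 × 37,550 × 90 / 23.4) · √((23.4 + 227) / 227)
   = 537.444 × 1.0503 ≈ 564.47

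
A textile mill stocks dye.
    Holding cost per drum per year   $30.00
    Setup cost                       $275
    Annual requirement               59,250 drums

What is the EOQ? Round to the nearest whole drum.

1,042 drums

Q* = √(2·D·S / H) = √(2·59,250·275 / 30) = √1,086,250.0 ≈ 1,042.23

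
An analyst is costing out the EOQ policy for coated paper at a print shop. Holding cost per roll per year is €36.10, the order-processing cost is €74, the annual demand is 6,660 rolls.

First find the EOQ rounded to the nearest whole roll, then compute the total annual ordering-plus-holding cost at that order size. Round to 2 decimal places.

€5,965.16

Optimal lot size Q* = (2 × 6,660 × €74 / €36.1)^½ ≈ 165.24 → Q = 165 rolls
Orders/yr = 6,660/165 = 40.364; ordering cost = 40.364 × €74 = €2,986.91
Average inventory = 165/2 = 82.5; holding cost = 82.5 × €36.1 = €2,978.25
Total = €2,986.91 + €2,978.25 = €5,965.16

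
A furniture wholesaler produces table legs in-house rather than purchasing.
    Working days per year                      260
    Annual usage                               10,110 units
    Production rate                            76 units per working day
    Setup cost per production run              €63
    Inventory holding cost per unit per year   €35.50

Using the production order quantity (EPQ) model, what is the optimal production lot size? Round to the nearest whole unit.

Daily demand d = 10,110/260 = 38.885; p = 76; 1 − d/p = 0.48836
EPQ = √(2DS / (H(1 − d/p)))
    = √(2 × 10,110 × 63 / (35.5 × 0.48836)) ≈ 271.07

271 units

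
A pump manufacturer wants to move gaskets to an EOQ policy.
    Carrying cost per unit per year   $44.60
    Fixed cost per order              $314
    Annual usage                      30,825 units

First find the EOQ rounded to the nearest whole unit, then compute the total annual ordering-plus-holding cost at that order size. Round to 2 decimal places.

Q* = √(2·D·S / H) = √(2·30,825·314 / 44.6) = √434,038.1 ≈ 658.82 → Q = 659 units
Ordering: D/Q × S = 30,825/659 × $314 = $14,687.48
Holding:  Q/2 × H = 659/2 × $44.6 = $14,695.70
Total = $14,687.48 + $14,695.70 = $29,383.18

$29,383.18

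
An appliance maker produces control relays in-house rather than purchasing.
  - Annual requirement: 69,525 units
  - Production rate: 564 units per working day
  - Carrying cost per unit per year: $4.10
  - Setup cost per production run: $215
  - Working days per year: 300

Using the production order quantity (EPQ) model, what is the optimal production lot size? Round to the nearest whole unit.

3,518 units

d = 69,525/300 = 231.7500 units/day;  effective holding cost H(1 − d/p) = 4.1·(1 − 231.7500/564) = 2.41529
Q* = √(2DS / H_eff) = √(2·69,525·215 / 2.41529) ≈ 3,518.19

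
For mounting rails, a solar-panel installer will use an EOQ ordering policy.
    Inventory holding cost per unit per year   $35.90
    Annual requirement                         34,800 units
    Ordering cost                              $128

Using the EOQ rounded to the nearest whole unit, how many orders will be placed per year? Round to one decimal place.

Optimal lot size Q* = (2 × 34,800 × $128 / $35.9)^½ ≈ 498.15 → Q = 498
Orders per year = D/Q = 34,800 / 498 = 69.880

69.9 orders per year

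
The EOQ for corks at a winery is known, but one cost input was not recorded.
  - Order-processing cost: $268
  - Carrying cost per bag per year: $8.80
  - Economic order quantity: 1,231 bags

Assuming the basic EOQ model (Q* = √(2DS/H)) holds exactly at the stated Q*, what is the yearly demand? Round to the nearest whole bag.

24,879 bags per year

Since Q* = (2DS/H)^½, squaring gives Q*²·H = 2DS.
D = Q²H / (2S) = 1,231² × 8.8 / (2 × 268) = 24,879.06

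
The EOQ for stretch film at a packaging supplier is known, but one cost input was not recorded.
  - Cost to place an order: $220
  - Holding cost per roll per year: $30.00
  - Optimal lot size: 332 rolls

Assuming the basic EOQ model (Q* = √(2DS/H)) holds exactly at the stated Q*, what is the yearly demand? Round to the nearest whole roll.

7,515 rolls per year

From Q* = √(2DS/H) ⇒ Q*² = 2DS/H.
D = Q²H / (2S) = 332² × 30 / (2 × 220) = 7,515.27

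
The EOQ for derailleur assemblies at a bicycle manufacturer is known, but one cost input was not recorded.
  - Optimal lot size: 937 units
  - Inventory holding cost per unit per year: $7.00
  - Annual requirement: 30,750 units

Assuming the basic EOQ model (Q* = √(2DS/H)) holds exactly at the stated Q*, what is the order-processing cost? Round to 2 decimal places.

From Q* = √(2DS/H) ⇒ Q*² = 2DS/H.
S = Q²H / (2D) = 937² × 7 / (2 × 30,750) = 99.9314

$99.93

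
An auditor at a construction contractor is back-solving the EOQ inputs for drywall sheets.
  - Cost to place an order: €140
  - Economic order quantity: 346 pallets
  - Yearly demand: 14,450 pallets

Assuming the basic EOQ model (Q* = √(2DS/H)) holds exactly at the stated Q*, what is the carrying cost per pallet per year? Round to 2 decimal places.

€33.80

From Q* = √(2DS/H) ⇒ Q*² = 2DS/H.
H = 2DS / Q² = 2 × 14,450 × 140 / 346² = 33.7967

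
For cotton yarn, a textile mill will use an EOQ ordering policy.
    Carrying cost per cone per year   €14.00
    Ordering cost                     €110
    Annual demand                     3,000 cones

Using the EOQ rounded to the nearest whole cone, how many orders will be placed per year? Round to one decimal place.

13.8 orders per year

Optimal lot size Q* = (2 × 3,000 × €110 / €14)^½ ≈ 217.12 → Q = 217
N = D/Q = 3,000/217 ≈ 13.825 orders/yr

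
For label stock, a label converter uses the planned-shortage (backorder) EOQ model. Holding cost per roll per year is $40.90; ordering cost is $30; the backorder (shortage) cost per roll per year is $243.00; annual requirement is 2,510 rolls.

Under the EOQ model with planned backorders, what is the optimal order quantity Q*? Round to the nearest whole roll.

Q* = √(2DS/H) · √((H + b)/b)
   = √(2 × 2,510 × 30 / 40.9) · √((40.9 + 243) / 243)
   = 60.681 × 1.0809 ≈ 65.59

66 rolls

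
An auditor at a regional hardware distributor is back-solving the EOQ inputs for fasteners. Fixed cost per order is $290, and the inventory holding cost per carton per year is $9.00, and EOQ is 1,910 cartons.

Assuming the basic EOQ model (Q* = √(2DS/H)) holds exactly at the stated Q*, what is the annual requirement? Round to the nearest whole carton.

56,608 cartons per year

From Q* = √(2DS/H) ⇒ Q*² = 2DS/H.
D = Q²H / (2S) = 1,910² × 9 / (2 × 290) = 56,608.45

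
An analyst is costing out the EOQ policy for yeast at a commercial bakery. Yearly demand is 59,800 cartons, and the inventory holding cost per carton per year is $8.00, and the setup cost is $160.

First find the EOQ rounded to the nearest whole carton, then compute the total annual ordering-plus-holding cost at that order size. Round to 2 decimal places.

Q* = √(2·D·S / H) = √(2·59,800·160 / 8) = √2,392,000.0 ≈ 1,546.61 → Q = 1,547 cartons
Orders/yr = 59,800/1,547 = 38.655; ordering cost = 38.655 × $160 = $6,184.87
Average inventory = 1,547/2 = 773.5; holding cost = 773.5 × $8 = $6,188.00
Total = $6,184.87 + $6,188.00 = $12,372.87

$12,372.87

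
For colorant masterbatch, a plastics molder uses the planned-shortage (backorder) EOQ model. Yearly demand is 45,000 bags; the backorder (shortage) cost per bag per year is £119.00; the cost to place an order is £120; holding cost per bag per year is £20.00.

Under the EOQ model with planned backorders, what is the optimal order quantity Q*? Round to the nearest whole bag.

Basic EOQ = √(2·45,000·120/20) = 734.847
Backorder adjustment √((H+b)/b) = √((20+119)/119) = 1.0808
Q* = 734.847 × 1.0808 ≈ 794.20

794 bags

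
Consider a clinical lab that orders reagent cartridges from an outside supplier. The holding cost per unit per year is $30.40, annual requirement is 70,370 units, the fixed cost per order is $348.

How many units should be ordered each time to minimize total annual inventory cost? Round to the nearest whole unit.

EOQ = √(2DS/H) = √(2 × 70,370 × 348 / 30.4)
    = √(1,611,102.63) ≈ 1,269.29

1,269 units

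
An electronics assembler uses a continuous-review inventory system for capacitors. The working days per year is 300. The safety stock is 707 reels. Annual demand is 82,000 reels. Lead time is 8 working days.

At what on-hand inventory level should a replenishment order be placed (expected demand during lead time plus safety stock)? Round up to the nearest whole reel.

Daily demand d = 82,000 / 300 = 273.333 reels/day
Demand during lead time = 273.333 × 8 = 2,186.67
Reorder point = 2,186.67 + 707 = 2,893.67 → round up

2,894 reels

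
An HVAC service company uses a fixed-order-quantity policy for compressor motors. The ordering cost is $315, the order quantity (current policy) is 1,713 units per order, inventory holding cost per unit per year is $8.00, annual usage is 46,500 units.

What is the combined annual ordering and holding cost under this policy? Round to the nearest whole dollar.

Ordering: D/Q × S = 46,500/1,713 × $315 = $8,550.79
Holding:  Q/2 × H = 1,713/2 × $8 = $6,852.00
Total = $8,550.79 + $6,852.00 = $15,402.79

$15,403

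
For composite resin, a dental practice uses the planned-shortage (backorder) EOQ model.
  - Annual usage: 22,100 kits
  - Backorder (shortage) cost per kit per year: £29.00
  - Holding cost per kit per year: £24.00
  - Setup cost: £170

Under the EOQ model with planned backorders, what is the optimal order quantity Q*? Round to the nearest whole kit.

Q* = √(2DS/H) · √((H + b)/b)
   = √(2 × 22,100 × 170 / 24) · √((24 + 29) / 29)
   = 559.539 × 1.3519 ≈ 756.43

756 kits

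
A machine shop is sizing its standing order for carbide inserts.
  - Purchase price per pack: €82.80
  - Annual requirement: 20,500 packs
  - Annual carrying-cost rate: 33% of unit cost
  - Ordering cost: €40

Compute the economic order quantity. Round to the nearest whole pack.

Carrying cost H = €82.8 × 33% = €27.3240/pack/yr
Optimal lot size Q* = (2 × 20,500 × €40 / €27.324)^½ ≈ 244.99

245 packs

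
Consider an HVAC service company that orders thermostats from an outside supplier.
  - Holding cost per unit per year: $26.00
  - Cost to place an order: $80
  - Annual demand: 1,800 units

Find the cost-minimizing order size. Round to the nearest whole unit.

105 units

Optimal lot size Q* = (2 × 1,800 × $80 / $26)^½ ≈ 105.25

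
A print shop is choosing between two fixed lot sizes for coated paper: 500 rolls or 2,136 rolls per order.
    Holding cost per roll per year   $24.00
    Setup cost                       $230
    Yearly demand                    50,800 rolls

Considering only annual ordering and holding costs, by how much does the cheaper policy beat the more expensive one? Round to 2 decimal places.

$1,734.04

TC(Q) = (D/Q)S + (Q/2)H
TC(500) = (50,800/500)×230 + (500/2)×24 = $29,368.00
TC(2,136) = (50,800/2,136)×230 + (2,136/2)×24 = $31,102.04
Lots of 500 are cheaper by $1,734.04.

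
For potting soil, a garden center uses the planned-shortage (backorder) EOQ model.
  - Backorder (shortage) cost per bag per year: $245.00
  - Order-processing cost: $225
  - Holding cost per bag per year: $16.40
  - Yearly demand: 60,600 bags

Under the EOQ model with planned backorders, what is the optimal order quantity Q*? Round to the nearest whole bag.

1,332 bags

Basic EOQ = √(2·60,600·225/16.4) = 1,289.498
Backorder adjustment √((H+b)/b) = √((16.4+245)/245) = 1.0329
Q* = 1,289.498 × 1.0329 ≈ 1,331.96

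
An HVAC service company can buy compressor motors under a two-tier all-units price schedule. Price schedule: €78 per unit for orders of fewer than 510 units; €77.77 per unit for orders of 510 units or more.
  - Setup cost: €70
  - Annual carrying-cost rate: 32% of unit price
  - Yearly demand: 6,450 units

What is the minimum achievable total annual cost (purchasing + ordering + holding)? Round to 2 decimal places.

€507,847.51

H₁ = 32%×€78 = €24.9600;  H₂ = 32%×€77.77 = €24.8864
EOQ₁ = √(2×6,450×70/24.9600) = 190.20  (< 510, feasible at tier 1)
EOQ₂ = √(2×6,450×70/24.8864) = 190.49  (< 510 → use Q = 510 at tier-2 price)
TC(tier 1 (EOQ₁), Q≈190.2) = €507,847.51
TC(tier 2, Q≈510.0) = €508,847.83
Minimum at tier 1 (EOQ₁): €507,847.51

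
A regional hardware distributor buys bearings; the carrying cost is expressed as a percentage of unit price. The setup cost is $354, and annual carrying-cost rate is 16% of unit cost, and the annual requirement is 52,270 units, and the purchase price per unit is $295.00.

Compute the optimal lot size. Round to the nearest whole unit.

885 units

Carrying cost H = $295 × 16% = $47.2000/unit/yr
Optimal lot size Q* = (2 × 52,270 × $354 / $47.2)^½ ≈ 885.47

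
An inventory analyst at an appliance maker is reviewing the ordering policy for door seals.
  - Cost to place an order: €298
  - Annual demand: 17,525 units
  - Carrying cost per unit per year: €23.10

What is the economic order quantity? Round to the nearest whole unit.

2DS/H = 2·17,525·298/23.1 = 452,160.17
EOQ = √452,160.17 ≈ 672.43

672 units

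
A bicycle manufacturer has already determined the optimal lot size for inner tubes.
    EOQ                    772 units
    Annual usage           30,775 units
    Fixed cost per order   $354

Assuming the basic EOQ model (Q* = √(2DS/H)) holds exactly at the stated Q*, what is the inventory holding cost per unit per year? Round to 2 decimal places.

From Q* = √(2DS/H) ⇒ Q*² = 2DS/H.
H = 2DS / Q² = 2 × 30,775 × 354 / 772² = 36.5592

$36.56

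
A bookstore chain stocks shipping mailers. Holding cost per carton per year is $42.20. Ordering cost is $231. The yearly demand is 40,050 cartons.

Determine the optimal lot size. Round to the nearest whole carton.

662 cartons

Q* = √(2·D·S / H) = √(2·40,050·231 / 42.2) = √438,462.1 ≈ 662.16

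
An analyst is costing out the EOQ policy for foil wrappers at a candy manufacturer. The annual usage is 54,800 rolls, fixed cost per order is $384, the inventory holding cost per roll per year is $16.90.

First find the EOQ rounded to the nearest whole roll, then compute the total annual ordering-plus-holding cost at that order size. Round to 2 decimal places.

EOQ = √(2DS/H) = √(2 × 54,800 × 384 / 16.9)
    = √(2,490,319.53) ≈ 1,578.07 → Q = 1,578 rolls
Annual ordering cost = (D/Q)·S = (54,800/1,578) × 384 = $13,335.36
Annual holding cost  = (Q/2)·H = (1,578/2) × 16.9 = $13,334.10
Total = $13,335.36 + $13,334.10 = $26,669.46

$26,669.46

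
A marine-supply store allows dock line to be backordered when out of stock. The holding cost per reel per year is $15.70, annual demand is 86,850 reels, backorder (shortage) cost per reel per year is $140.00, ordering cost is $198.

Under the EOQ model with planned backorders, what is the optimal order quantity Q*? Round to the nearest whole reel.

Basic EOQ = √(2·86,850·198/15.7) = 1,480.071
Backorder adjustment √((H+b)/b) = √((15.7+140)/140) = 1.0546
Q* = 1,480.071 × 1.0546 ≈ 1,560.86

1,561 reels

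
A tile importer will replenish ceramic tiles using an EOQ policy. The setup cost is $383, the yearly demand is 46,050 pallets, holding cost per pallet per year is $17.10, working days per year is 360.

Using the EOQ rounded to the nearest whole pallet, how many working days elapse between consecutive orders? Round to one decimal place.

Q* = √(2·D·S / H) = √(2·46,050·383 / 17.1) = √2,062,824.6 ≈ 1,436.25 → Q = 1,436 pallets
Days between orders = 360 / (D/Q) = 360 / 32.068 ≈ 11.226

11.2 days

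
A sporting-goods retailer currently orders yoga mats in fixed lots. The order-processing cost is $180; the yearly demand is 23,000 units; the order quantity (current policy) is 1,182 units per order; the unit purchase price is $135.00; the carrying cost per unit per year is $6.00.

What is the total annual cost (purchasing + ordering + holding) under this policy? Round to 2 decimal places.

$3,112,048.54

Annual ordering cost = (D/Q)·S = (23,000/1,182) × 180 = $3,502.54
Annual holding cost  = (Q/2)·H = (1,182/2) × 6 = $3,546.00
Purchase cost = D·C = 23,000 × 135 = $3,105,000.00
Total = $3,502.54 + $3,546.00 + $3,105,000.00 = $3,112,048.54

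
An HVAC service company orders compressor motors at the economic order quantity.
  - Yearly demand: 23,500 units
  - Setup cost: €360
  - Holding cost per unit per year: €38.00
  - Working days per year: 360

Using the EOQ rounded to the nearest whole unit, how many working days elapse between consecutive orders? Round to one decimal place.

Optimal lot size Q* = (2 × 23,500 × €360 / €38)^½ ≈ 667.28 → Q = 667 units
Cycle time = (working days × Q)/D = (360 × 667) / 23,500 = 10.218 days

10.2 days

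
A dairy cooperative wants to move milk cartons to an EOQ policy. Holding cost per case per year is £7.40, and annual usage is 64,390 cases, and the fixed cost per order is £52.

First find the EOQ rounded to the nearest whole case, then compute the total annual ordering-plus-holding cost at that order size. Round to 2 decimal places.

£7,039.50

Q* = √(2·D·S / H) = √(2·64,390·52 / 7.4) = √904,940.5 ≈ 951.28 → Q = 951 cases
Ordering: D/Q × S = 64,390/951 × £52 = £3,520.80
Holding:  Q/2 × H = 951/2 × £7.4 = £3,518.70
Total = £3,520.80 + £3,518.70 = £7,039.50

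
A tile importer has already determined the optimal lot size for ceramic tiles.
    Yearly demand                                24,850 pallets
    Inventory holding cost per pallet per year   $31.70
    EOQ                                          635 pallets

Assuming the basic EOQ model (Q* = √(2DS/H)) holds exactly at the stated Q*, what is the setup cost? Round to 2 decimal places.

EOQ relation: Q² = 2DS/H, so rearrange for the unknown.
S = Q²H / (2D) = 635² × 31.7 / (2 × 24,850) = 257.1878

$257.19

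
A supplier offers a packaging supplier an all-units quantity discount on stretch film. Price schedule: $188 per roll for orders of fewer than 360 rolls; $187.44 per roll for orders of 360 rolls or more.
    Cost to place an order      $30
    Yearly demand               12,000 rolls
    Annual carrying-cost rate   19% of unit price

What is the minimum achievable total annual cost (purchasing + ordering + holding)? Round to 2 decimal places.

$2,256,690.45

H₁ = 19%×$188 = $35.7200;  H₂ = 19%×$187.44 = $35.6136
EOQ₁ = √(2×12,000×30/35.7200) = 141.97  (< 360, feasible at tier 1)
EOQ₂ = √(2×12,000×30/35.6136) = 142.19  (< 360 → use Q = 360 at tier-2 price)
TC(tier 1 (EOQ₁), Q≈142.0) = $2,261,071.33
TC(tier 2, Q≈360.0) = $2,256,690.45
Minimum at tier 2: $2,256,690.45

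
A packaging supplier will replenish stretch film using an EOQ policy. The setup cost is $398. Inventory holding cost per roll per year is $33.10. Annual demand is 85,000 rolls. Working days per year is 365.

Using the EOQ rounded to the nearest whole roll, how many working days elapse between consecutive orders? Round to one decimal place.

6.1 days

Q* = √(2·D·S / H) = √(2·85,000·398 / 33.1) = √2,044,108.8 ≈ 1,429.72 → Q = 1,430 rolls
Cycle time = (working days × Q)/D = (365 × 1,430) / 85,000 = 6.141 days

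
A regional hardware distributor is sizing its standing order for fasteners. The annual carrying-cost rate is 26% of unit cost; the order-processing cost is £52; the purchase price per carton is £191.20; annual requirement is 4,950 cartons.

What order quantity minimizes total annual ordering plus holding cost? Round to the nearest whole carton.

102 cartons

H = i·C = 0.26 × £191.2 = £49.7120 per carton-year
Q* = √(2·D·S / H) = √(2·4,950·52 / 49.712) = √10,355.6 ≈ 101.76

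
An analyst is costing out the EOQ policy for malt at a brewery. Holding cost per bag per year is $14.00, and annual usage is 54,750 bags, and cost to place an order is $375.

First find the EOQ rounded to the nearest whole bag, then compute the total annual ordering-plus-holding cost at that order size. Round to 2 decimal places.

$23,976.55

EOQ = √(2DS/H) = √(2 × 54,750 × 375 / 14)
    = √(2,933,035.71) ≈ 1,712.61 → Q = 1,713 bags
Annual ordering cost = (D/Q)·S = (54,750/1,713) × 375 = $11,985.55
Annual holding cost  = (Q/2)·H = (1,713/2) × 14 = $11,991.00
Total = $11,985.55 + $11,991.00 = $23,976.55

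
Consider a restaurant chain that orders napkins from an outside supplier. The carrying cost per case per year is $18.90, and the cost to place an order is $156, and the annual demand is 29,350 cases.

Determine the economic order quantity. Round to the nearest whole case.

696 cases

2DS/H = 2·29,350·156/18.9 = 484,507.94
EOQ = √484,507.94 ≈ 696.07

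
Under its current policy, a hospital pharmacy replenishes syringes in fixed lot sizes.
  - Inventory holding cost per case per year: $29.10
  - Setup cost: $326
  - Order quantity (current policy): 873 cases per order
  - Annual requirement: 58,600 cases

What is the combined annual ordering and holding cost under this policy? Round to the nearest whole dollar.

$34,585

Orders/yr = 58,600/873 = 67.125; ordering cost = 67.125 × $326 = $21,882.70
Average inventory = 873/2 = 436.5; holding cost = 436.5 × $29.1 = $12,702.15
Total = $21,882.70 + $12,702.15 = $34,584.85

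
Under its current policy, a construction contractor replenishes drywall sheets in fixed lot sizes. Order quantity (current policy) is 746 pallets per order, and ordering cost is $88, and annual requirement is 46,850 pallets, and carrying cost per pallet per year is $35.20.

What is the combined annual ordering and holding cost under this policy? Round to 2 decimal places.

Ordering: D/Q × S = 46,850/746 × $88 = $5,526.54
Holding:  Q/2 × H = 746/2 × $35.2 = $13,129.60
Total = $5,526.54 + $13,129.60 = $18,656.14

$18,656.14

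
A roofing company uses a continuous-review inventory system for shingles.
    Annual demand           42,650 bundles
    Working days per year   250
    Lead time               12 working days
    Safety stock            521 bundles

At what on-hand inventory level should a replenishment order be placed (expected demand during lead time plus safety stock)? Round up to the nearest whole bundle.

2,569 bundles

Daily demand d = 42,650 / 250 = 170.600 bundles/day
Demand during lead time = 170.600 × 12 = 2,047.20
Reorder point = 2,047.20 + 521 = 2,568.20 → round up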